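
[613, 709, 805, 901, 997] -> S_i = 613 + 96*i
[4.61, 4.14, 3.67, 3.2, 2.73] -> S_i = 4.61 + -0.47*i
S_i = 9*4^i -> [9, 36, 144, 576, 2304]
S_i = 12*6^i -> [12, 72, 432, 2592, 15552]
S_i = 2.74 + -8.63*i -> [2.74, -5.89, -14.52, -23.15, -31.78]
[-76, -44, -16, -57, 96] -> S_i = Random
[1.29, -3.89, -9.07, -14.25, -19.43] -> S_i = 1.29 + -5.18*i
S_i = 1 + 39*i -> [1, 40, 79, 118, 157]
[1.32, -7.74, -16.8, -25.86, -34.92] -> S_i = 1.32 + -9.06*i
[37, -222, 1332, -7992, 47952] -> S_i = 37*-6^i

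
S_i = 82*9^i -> [82, 738, 6642, 59778, 538002]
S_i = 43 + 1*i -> [43, 44, 45, 46, 47]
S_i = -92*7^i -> [-92, -644, -4508, -31556, -220892]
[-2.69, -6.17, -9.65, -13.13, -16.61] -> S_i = -2.69 + -3.48*i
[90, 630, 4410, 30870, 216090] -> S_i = 90*7^i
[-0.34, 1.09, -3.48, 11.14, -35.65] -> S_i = -0.34*(-3.20)^i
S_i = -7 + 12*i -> [-7, 5, 17, 29, 41]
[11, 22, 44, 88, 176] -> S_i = 11*2^i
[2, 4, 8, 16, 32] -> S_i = 2*2^i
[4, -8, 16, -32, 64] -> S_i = 4*-2^i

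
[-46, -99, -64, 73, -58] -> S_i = Random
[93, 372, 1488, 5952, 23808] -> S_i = 93*4^i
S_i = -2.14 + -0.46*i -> [-2.14, -2.6, -3.06, -3.52, -3.98]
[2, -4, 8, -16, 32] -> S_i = 2*-2^i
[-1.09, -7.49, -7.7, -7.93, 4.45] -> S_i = Random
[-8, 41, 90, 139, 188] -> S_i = -8 + 49*i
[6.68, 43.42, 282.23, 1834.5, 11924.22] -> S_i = 6.68*6.50^i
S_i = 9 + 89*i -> [9, 98, 187, 276, 365]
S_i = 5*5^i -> [5, 25, 125, 625, 3125]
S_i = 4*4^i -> [4, 16, 64, 256, 1024]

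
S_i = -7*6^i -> [-7, -42, -252, -1512, -9072]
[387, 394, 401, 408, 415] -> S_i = 387 + 7*i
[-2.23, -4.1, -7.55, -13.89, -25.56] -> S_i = -2.23*1.84^i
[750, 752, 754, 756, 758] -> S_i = 750 + 2*i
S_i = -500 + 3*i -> [-500, -497, -494, -491, -488]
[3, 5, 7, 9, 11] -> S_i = 3 + 2*i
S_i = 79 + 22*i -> [79, 101, 123, 145, 167]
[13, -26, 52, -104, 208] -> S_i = 13*-2^i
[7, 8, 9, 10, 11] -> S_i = 7 + 1*i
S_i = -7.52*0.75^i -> [-7.52, -5.64, -4.23, -3.17, -2.38]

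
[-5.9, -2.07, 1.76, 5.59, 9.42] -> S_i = -5.90 + 3.83*i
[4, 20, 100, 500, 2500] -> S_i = 4*5^i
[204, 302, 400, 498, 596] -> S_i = 204 + 98*i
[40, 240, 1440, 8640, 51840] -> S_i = 40*6^i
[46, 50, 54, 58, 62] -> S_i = 46 + 4*i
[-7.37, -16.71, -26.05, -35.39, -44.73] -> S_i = -7.37 + -9.34*i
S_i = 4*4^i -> [4, 16, 64, 256, 1024]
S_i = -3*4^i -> [-3, -12, -48, -192, -768]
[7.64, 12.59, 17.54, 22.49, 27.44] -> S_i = 7.64 + 4.95*i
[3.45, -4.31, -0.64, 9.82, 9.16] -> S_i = Random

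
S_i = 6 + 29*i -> [6, 35, 64, 93, 122]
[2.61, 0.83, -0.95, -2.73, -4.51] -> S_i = 2.61 + -1.78*i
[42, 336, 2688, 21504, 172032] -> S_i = 42*8^i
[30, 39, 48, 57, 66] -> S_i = 30 + 9*i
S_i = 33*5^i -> [33, 165, 825, 4125, 20625]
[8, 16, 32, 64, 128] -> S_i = 8*2^i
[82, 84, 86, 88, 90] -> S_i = 82 + 2*i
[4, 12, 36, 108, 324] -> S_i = 4*3^i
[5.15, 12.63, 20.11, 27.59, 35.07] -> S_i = 5.15 + 7.48*i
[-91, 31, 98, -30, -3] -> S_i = Random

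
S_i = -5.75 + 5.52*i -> [-5.75, -0.23, 5.29, 10.81, 16.33]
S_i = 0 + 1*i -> [0, 1, 2, 3, 4]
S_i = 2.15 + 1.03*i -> [2.15, 3.18, 4.21, 5.24, 6.27]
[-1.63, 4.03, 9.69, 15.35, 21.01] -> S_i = -1.63 + 5.66*i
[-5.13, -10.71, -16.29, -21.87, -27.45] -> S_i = -5.13 + -5.58*i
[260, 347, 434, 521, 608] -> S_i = 260 + 87*i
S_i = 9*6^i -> [9, 54, 324, 1944, 11664]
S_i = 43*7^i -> [43, 301, 2107, 14749, 103243]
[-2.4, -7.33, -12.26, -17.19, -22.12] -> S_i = -2.40 + -4.93*i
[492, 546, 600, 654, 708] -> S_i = 492 + 54*i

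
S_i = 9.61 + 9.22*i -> [9.61, 18.83, 28.05, 37.27, 46.49]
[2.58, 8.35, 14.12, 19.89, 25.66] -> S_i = 2.58 + 5.77*i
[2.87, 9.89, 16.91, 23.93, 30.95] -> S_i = 2.87 + 7.02*i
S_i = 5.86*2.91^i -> [5.86, 17.05, 49.62, 144.4, 420.21]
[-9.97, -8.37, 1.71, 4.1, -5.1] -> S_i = Random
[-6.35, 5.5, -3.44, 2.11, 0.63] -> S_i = Random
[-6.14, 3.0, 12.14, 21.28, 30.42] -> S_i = -6.14 + 9.14*i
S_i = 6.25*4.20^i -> [6.25, 26.25, 110.25, 463.05, 1944.81]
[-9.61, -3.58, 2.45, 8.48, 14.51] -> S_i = -9.61 + 6.03*i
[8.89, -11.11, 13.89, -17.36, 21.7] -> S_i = 8.89*(-1.25)^i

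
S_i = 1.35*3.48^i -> [1.35, 4.7, 16.35, 56.89, 197.99]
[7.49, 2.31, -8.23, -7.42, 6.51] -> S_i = Random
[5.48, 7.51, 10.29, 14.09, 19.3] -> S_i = 5.48*1.37^i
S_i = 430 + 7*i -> [430, 437, 444, 451, 458]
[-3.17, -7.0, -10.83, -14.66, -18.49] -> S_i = -3.17 + -3.83*i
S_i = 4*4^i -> [4, 16, 64, 256, 1024]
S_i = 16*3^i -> [16, 48, 144, 432, 1296]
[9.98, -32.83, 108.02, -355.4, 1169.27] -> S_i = 9.98*(-3.29)^i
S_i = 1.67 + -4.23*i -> [1.67, -2.56, -6.79, -11.02, -15.25]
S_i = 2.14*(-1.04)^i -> [2.14, -2.23, 2.31, -2.41, 2.5]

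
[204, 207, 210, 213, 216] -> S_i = 204 + 3*i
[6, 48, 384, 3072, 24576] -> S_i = 6*8^i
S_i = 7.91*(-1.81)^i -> [7.91, -14.32, 25.91, -46.9, 84.9]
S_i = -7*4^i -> [-7, -28, -112, -448, -1792]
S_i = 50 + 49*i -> [50, 99, 148, 197, 246]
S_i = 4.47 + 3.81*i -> [4.47, 8.28, 12.09, 15.9, 19.71]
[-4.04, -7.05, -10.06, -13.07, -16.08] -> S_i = -4.04 + -3.01*i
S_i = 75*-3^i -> [75, -225, 675, -2025, 6075]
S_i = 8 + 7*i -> [8, 15, 22, 29, 36]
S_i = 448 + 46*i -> [448, 494, 540, 586, 632]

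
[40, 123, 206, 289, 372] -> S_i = 40 + 83*i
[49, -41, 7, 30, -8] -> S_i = Random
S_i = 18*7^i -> [18, 126, 882, 6174, 43218]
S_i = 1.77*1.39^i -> [1.77, 2.46, 3.42, 4.75, 6.61]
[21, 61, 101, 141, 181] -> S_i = 21 + 40*i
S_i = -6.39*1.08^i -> [-6.39, -6.9, -7.45, -8.05, -8.69]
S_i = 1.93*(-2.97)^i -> [1.93, -5.73, 17.02, -50.56, 150.17]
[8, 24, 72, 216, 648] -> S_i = 8*3^i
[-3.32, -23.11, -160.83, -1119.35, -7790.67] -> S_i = -3.32*6.96^i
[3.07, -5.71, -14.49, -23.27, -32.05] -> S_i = 3.07 + -8.78*i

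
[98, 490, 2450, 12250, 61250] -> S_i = 98*5^i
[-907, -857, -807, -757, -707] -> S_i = -907 + 50*i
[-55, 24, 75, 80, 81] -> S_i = Random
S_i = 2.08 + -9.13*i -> [2.08, -7.05, -16.18, -25.31, -34.44]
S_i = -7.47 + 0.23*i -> [-7.47, -7.24, -7.01, -6.78, -6.55]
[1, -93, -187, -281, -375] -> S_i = 1 + -94*i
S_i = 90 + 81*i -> [90, 171, 252, 333, 414]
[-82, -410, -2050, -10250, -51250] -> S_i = -82*5^i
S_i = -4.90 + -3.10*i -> [-4.9, -8.0, -11.1, -14.2, -17.3]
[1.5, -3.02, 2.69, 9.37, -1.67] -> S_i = Random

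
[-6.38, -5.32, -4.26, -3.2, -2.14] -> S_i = -6.38 + 1.06*i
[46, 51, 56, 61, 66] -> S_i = 46 + 5*i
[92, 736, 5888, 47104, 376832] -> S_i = 92*8^i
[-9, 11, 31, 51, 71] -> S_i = -9 + 20*i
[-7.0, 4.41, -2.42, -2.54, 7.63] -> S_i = Random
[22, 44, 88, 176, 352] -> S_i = 22*2^i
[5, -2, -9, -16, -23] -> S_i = 5 + -7*i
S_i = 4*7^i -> [4, 28, 196, 1372, 9604]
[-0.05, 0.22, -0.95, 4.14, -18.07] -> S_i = -0.05*(-4.36)^i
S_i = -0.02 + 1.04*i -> [-0.02, 1.02, 2.06, 3.1, 4.14]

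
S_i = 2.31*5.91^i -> [2.31, 13.65, 80.68, 476.84, 2818.14]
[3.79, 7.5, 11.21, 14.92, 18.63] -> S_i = 3.79 + 3.71*i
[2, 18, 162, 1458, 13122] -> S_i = 2*9^i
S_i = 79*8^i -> [79, 632, 5056, 40448, 323584]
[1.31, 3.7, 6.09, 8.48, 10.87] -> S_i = 1.31 + 2.39*i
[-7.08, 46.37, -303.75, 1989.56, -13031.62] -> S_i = -7.08*(-6.55)^i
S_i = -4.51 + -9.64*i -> [-4.51, -14.15, -23.79, -33.43, -43.07]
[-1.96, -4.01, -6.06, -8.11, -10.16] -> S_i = -1.96 + -2.05*i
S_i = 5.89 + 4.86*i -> [5.89, 10.75, 15.61, 20.47, 25.33]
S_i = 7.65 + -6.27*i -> [7.65, 1.38, -4.89, -11.16, -17.43]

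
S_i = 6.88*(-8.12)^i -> [6.88, -55.87, 453.63, -3683.46, 29909.73]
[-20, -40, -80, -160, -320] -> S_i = -20*2^i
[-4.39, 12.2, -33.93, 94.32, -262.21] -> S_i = -4.39*(-2.78)^i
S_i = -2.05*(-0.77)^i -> [-2.05, 1.58, -1.22, 0.94, -0.72]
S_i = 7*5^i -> [7, 35, 175, 875, 4375]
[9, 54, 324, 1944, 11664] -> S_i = 9*6^i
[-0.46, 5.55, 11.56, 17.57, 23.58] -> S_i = -0.46 + 6.01*i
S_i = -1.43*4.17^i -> [-1.43, -5.96, -24.87, -103.69, -432.39]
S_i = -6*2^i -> [-6, -12, -24, -48, -96]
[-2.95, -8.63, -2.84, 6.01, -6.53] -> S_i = Random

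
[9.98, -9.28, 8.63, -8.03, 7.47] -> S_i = 9.98*(-0.93)^i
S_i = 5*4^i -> [5, 20, 80, 320, 1280]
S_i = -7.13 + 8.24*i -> [-7.13, 1.11, 9.35, 17.59, 25.83]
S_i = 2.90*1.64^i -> [2.9, 4.76, 7.8, 12.79, 20.98]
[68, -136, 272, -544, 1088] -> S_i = 68*-2^i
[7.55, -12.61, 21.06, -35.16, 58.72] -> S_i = 7.55*(-1.67)^i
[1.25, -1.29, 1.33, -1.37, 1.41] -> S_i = 1.25*(-1.03)^i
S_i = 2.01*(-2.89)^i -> [2.01, -5.81, 16.79, -48.52, 140.21]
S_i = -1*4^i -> [-1, -4, -16, -64, -256]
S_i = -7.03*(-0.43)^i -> [-7.03, 3.02, -1.3, 0.56, -0.24]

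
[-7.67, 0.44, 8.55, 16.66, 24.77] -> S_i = -7.67 + 8.11*i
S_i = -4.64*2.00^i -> [-4.64, -9.28, -18.56, -37.12, -74.24]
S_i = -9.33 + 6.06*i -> [-9.33, -3.27, 2.79, 8.85, 14.91]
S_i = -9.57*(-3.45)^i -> [-9.57, 33.02, -113.91, 392.98, -1355.78]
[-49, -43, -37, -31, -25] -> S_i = -49 + 6*i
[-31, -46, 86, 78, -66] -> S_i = Random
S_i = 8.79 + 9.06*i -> [8.79, 17.85, 26.91, 35.97, 45.03]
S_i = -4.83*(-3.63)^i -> [-4.83, 17.53, -63.64, 231.03, -838.64]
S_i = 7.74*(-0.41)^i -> [7.74, -3.17, 1.3, -0.53, 0.22]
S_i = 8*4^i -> [8, 32, 128, 512, 2048]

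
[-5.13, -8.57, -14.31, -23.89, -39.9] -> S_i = -5.13*1.67^i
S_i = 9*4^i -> [9, 36, 144, 576, 2304]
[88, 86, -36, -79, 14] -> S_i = Random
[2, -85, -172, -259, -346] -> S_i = 2 + -87*i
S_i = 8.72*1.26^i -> [8.72, 10.99, 13.84, 17.44, 21.98]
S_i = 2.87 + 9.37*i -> [2.87, 12.24, 21.61, 30.98, 40.35]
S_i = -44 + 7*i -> [-44, -37, -30, -23, -16]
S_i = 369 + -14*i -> [369, 355, 341, 327, 313]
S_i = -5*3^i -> [-5, -15, -45, -135, -405]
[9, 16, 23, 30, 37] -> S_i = 9 + 7*i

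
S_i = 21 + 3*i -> [21, 24, 27, 30, 33]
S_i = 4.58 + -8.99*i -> [4.58, -4.41, -13.4, -22.39, -31.38]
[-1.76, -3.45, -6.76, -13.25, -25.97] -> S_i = -1.76*1.96^i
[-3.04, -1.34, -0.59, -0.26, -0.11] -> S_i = -3.04*0.44^i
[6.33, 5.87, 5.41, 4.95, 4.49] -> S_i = 6.33 + -0.46*i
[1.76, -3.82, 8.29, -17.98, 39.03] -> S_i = 1.76*(-2.17)^i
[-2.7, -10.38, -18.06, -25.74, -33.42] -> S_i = -2.70 + -7.68*i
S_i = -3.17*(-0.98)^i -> [-3.17, 3.11, -3.04, 2.98, -2.92]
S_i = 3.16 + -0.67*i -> [3.16, 2.49, 1.82, 1.15, 0.48]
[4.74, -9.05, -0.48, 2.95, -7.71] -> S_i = Random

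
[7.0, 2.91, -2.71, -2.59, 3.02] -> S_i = Random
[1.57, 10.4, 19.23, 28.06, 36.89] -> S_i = 1.57 + 8.83*i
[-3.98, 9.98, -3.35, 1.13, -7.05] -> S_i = Random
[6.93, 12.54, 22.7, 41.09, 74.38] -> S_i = 6.93*1.81^i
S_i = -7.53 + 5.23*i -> [-7.53, -2.3, 2.93, 8.16, 13.39]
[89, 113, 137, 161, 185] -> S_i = 89 + 24*i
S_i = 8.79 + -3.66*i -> [8.79, 5.13, 1.47, -2.19, -5.85]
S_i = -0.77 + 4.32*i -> [-0.77, 3.55, 7.87, 12.19, 16.51]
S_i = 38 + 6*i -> [38, 44, 50, 56, 62]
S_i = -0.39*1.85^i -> [-0.39, -0.72, -1.33, -2.47, -4.57]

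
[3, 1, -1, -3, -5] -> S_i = 3 + -2*i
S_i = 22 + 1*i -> [22, 23, 24, 25, 26]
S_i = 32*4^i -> [32, 128, 512, 2048, 8192]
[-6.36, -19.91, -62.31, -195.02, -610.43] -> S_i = -6.36*3.13^i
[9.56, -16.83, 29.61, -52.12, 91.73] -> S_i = 9.56*(-1.76)^i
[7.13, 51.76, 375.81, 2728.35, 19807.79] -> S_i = 7.13*7.26^i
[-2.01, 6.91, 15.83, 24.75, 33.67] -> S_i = -2.01 + 8.92*i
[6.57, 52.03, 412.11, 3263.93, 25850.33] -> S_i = 6.57*7.92^i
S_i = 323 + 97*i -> [323, 420, 517, 614, 711]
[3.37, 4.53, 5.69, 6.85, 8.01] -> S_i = 3.37 + 1.16*i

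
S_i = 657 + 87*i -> [657, 744, 831, 918, 1005]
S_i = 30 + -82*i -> [30, -52, -134, -216, -298]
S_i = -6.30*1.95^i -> [-6.3, -12.28, -23.96, -46.71, -91.09]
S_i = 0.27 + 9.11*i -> [0.27, 9.38, 18.49, 27.6, 36.71]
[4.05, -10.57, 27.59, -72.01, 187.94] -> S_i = 4.05*(-2.61)^i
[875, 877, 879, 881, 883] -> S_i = 875 + 2*i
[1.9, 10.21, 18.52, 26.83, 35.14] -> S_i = 1.90 + 8.31*i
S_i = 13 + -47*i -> [13, -34, -81, -128, -175]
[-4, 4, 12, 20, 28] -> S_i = -4 + 8*i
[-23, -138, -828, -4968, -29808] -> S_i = -23*6^i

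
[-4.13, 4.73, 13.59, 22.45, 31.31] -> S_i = -4.13 + 8.86*i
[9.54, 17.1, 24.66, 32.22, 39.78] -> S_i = 9.54 + 7.56*i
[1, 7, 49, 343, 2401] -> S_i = 1*7^i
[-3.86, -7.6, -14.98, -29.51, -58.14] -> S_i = -3.86*1.97^i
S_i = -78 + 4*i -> [-78, -74, -70, -66, -62]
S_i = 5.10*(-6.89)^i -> [5.1, -35.14, 242.11, -1668.12, 11493.36]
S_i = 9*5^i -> [9, 45, 225, 1125, 5625]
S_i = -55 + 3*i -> [-55, -52, -49, -46, -43]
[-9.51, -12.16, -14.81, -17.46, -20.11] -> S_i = -9.51 + -2.65*i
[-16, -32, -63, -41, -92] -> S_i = Random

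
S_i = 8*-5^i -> [8, -40, 200, -1000, 5000]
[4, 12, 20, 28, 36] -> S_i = 4 + 8*i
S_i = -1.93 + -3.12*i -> [-1.93, -5.05, -8.17, -11.29, -14.41]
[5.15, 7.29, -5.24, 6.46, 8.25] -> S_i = Random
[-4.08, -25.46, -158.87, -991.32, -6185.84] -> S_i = -4.08*6.24^i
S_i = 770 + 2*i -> [770, 772, 774, 776, 778]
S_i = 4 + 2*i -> [4, 6, 8, 10, 12]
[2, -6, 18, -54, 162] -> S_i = 2*-3^i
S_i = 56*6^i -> [56, 336, 2016, 12096, 72576]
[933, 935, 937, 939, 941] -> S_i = 933 + 2*i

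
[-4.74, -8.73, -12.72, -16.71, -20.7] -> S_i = -4.74 + -3.99*i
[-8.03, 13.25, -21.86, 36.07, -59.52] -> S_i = -8.03*(-1.65)^i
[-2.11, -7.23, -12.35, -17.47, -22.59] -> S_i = -2.11 + -5.12*i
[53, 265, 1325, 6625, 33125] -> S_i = 53*5^i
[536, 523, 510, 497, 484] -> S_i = 536 + -13*i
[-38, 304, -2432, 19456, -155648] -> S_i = -38*-8^i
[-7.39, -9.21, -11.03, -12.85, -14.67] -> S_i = -7.39 + -1.82*i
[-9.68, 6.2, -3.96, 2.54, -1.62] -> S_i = -9.68*(-0.64)^i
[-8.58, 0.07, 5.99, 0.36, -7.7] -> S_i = Random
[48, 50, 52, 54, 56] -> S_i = 48 + 2*i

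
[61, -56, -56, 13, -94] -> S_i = Random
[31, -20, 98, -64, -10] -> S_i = Random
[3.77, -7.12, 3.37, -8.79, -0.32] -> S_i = Random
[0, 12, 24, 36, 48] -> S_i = 0 + 12*i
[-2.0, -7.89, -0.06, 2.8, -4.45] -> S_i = Random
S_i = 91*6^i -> [91, 546, 3276, 19656, 117936]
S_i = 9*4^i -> [9, 36, 144, 576, 2304]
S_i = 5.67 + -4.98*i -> [5.67, 0.69, -4.29, -9.27, -14.25]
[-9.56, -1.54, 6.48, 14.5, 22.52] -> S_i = -9.56 + 8.02*i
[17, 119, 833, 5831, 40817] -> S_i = 17*7^i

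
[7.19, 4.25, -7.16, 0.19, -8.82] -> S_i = Random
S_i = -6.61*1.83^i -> [-6.61, -12.1, -22.14, -40.51, -74.13]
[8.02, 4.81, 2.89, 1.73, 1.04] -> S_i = 8.02*0.60^i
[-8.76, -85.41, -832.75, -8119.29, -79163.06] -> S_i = -8.76*9.75^i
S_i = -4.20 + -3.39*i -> [-4.2, -7.59, -10.98, -14.37, -17.76]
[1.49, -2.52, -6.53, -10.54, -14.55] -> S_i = 1.49 + -4.01*i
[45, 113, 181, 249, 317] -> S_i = 45 + 68*i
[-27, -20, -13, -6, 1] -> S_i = -27 + 7*i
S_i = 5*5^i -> [5, 25, 125, 625, 3125]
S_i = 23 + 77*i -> [23, 100, 177, 254, 331]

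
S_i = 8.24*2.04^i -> [8.24, 16.81, 34.29, 69.95, 142.71]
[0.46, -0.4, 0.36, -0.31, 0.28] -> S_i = 0.46*(-0.88)^i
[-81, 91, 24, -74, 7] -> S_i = Random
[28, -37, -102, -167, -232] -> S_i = 28 + -65*i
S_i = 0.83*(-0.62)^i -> [0.83, -0.51, 0.32, -0.2, 0.12]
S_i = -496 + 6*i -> [-496, -490, -484, -478, -472]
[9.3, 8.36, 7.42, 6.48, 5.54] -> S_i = 9.30 + -0.94*i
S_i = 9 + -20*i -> [9, -11, -31, -51, -71]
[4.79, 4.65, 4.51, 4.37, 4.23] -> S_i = 4.79 + -0.14*i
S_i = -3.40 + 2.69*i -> [-3.4, -0.71, 1.98, 4.67, 7.36]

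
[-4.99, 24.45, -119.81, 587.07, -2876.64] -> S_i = -4.99*(-4.90)^i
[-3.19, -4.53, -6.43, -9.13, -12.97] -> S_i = -3.19*1.42^i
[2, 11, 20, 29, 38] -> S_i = 2 + 9*i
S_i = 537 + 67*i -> [537, 604, 671, 738, 805]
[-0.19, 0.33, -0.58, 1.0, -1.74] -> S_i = -0.19*(-1.74)^i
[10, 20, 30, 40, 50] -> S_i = 10 + 10*i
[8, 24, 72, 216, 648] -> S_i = 8*3^i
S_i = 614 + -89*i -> [614, 525, 436, 347, 258]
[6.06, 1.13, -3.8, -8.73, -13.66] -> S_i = 6.06 + -4.93*i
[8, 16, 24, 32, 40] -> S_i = 8 + 8*i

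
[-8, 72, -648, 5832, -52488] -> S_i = -8*-9^i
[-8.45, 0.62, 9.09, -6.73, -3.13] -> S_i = Random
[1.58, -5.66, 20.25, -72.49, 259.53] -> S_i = 1.58*(-3.58)^i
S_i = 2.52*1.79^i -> [2.52, 4.51, 8.07, 14.45, 25.87]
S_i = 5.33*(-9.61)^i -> [5.33, -51.22, 492.24, -4730.39, 45459.09]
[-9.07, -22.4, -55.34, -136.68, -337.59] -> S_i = -9.07*2.47^i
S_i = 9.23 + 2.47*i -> [9.23, 11.7, 14.17, 16.64, 19.11]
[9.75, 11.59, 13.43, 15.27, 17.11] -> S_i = 9.75 + 1.84*i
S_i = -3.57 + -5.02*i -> [-3.57, -8.59, -13.61, -18.63, -23.65]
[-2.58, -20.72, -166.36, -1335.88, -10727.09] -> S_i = -2.58*8.03^i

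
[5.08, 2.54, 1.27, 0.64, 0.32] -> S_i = 5.08*0.50^i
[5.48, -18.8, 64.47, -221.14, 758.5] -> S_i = 5.48*(-3.43)^i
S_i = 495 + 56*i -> [495, 551, 607, 663, 719]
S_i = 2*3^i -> [2, 6, 18, 54, 162]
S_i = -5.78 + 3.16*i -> [-5.78, -2.62, 0.54, 3.7, 6.86]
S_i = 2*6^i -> [2, 12, 72, 432, 2592]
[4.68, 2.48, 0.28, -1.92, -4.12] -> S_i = 4.68 + -2.20*i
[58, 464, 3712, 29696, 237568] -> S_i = 58*8^i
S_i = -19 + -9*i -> [-19, -28, -37, -46, -55]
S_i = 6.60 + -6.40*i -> [6.6, 0.2, -6.2, -12.6, -19.0]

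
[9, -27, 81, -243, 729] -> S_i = 9*-3^i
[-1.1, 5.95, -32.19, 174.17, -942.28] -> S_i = -1.10*(-5.41)^i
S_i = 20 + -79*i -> [20, -59, -138, -217, -296]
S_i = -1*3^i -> [-1, -3, -9, -27, -81]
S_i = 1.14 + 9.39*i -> [1.14, 10.53, 19.92, 29.31, 38.7]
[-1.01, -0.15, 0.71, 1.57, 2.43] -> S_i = -1.01 + 0.86*i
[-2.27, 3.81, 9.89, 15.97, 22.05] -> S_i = -2.27 + 6.08*i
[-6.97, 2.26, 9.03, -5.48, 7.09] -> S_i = Random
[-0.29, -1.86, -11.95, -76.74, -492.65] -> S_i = -0.29*6.42^i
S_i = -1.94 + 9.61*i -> [-1.94, 7.67, 17.28, 26.89, 36.5]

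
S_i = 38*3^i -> [38, 114, 342, 1026, 3078]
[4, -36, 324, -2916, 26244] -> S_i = 4*-9^i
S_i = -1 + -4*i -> [-1, -5, -9, -13, -17]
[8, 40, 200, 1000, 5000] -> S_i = 8*5^i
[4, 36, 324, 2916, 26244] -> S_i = 4*9^i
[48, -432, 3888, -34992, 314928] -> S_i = 48*-9^i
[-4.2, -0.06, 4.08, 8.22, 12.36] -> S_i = -4.20 + 4.14*i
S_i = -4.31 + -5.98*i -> [-4.31, -10.29, -16.27, -22.25, -28.23]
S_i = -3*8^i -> [-3, -24, -192, -1536, -12288]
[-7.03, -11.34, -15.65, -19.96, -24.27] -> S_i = -7.03 + -4.31*i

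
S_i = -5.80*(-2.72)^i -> [-5.8, 15.78, -42.91, 116.72, -317.47]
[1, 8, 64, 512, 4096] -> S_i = 1*8^i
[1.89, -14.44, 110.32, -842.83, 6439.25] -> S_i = 1.89*(-7.64)^i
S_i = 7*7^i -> [7, 49, 343, 2401, 16807]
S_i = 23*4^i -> [23, 92, 368, 1472, 5888]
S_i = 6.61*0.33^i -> [6.61, 2.18, 0.72, 0.24, 0.08]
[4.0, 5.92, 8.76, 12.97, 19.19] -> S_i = 4.00*1.48^i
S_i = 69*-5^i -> [69, -345, 1725, -8625, 43125]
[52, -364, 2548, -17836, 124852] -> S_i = 52*-7^i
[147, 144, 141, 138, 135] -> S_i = 147 + -3*i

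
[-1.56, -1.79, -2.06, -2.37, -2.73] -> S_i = -1.56*1.15^i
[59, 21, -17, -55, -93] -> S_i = 59 + -38*i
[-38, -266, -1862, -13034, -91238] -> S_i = -38*7^i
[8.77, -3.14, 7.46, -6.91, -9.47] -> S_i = Random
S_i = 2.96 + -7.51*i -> [2.96, -4.55, -12.06, -19.57, -27.08]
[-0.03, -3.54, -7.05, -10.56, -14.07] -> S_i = -0.03 + -3.51*i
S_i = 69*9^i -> [69, 621, 5589, 50301, 452709]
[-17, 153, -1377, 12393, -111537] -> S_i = -17*-9^i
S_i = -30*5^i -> [-30, -150, -750, -3750, -18750]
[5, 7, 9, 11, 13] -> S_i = 5 + 2*i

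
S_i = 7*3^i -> [7, 21, 63, 189, 567]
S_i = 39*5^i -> [39, 195, 975, 4875, 24375]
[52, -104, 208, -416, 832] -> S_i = 52*-2^i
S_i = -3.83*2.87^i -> [-3.83, -10.99, -31.55, -90.54, -259.85]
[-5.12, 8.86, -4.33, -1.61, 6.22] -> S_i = Random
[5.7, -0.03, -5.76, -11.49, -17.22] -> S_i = 5.70 + -5.73*i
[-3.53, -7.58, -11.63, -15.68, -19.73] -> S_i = -3.53 + -4.05*i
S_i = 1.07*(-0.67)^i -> [1.07, -0.72, 0.48, -0.32, 0.22]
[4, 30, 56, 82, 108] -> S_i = 4 + 26*i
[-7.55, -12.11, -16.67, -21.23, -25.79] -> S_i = -7.55 + -4.56*i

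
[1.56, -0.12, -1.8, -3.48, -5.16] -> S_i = 1.56 + -1.68*i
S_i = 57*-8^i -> [57, -456, 3648, -29184, 233472]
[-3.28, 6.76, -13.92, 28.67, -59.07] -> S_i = -3.28*(-2.06)^i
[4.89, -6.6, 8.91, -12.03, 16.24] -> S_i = 4.89*(-1.35)^i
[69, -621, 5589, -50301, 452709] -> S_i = 69*-9^i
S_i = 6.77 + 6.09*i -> [6.77, 12.86, 18.95, 25.04, 31.13]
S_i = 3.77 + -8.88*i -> [3.77, -5.11, -13.99, -22.87, -31.75]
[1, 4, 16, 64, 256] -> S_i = 1*4^i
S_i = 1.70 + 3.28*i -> [1.7, 4.98, 8.26, 11.54, 14.82]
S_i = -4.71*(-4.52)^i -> [-4.71, 21.29, -96.23, 434.95, -1965.96]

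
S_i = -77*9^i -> [-77, -693, -6237, -56133, -505197]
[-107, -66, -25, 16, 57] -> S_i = -107 + 41*i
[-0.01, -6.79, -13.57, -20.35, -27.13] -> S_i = -0.01 + -6.78*i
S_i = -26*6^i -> [-26, -156, -936, -5616, -33696]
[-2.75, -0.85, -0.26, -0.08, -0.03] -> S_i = -2.75*0.31^i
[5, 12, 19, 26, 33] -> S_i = 5 + 7*i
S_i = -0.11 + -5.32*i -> [-0.11, -5.43, -10.75, -16.07, -21.39]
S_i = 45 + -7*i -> [45, 38, 31, 24, 17]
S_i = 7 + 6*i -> [7, 13, 19, 25, 31]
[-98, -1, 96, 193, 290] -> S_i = -98 + 97*i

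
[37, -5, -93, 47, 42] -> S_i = Random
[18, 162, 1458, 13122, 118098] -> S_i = 18*9^i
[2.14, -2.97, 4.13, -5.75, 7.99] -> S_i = 2.14*(-1.39)^i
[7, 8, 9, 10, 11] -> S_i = 7 + 1*i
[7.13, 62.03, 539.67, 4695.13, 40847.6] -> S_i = 7.13*8.70^i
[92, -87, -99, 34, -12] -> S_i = Random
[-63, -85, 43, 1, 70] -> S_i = Random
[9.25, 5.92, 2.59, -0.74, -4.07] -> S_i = 9.25 + -3.33*i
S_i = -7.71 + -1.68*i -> [-7.71, -9.39, -11.07, -12.75, -14.43]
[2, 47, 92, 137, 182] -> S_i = 2 + 45*i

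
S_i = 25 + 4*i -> [25, 29, 33, 37, 41]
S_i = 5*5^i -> [5, 25, 125, 625, 3125]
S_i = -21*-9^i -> [-21, 189, -1701, 15309, -137781]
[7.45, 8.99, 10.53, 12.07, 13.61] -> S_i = 7.45 + 1.54*i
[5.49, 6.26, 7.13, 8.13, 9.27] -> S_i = 5.49*1.14^i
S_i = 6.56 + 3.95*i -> [6.56, 10.51, 14.46, 18.41, 22.36]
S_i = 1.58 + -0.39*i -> [1.58, 1.19, 0.8, 0.41, 0.02]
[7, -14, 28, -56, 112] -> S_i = 7*-2^i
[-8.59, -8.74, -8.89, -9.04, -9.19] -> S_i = -8.59 + -0.15*i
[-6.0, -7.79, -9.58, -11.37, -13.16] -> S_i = -6.00 + -1.79*i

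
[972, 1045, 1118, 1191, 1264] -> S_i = 972 + 73*i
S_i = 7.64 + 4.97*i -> [7.64, 12.61, 17.58, 22.55, 27.52]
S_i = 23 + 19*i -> [23, 42, 61, 80, 99]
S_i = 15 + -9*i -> [15, 6, -3, -12, -21]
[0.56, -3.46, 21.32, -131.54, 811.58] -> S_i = 0.56*(-6.17)^i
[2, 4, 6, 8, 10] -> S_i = 2 + 2*i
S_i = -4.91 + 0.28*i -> [-4.91, -4.63, -4.35, -4.07, -3.79]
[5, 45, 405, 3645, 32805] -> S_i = 5*9^i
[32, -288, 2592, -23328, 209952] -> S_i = 32*-9^i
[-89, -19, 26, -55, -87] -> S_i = Random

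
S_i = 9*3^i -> [9, 27, 81, 243, 729]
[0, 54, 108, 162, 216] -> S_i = 0 + 54*i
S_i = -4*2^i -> [-4, -8, -16, -32, -64]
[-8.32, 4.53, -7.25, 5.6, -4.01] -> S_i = Random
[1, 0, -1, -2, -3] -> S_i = 1 + -1*i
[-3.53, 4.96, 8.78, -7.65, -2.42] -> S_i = Random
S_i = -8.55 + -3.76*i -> [-8.55, -12.31, -16.07, -19.83, -23.59]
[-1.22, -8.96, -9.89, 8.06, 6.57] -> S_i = Random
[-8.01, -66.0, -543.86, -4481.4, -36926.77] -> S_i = -8.01*8.24^i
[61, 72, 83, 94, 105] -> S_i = 61 + 11*i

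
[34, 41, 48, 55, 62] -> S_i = 34 + 7*i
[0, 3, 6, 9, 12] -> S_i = 0 + 3*i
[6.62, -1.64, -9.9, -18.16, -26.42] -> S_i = 6.62 + -8.26*i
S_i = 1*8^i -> [1, 8, 64, 512, 4096]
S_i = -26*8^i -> [-26, -208, -1664, -13312, -106496]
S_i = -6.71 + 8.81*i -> [-6.71, 2.1, 10.91, 19.72, 28.53]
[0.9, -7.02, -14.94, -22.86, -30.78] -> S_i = 0.90 + -7.92*i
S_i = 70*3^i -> [70, 210, 630, 1890, 5670]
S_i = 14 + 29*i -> [14, 43, 72, 101, 130]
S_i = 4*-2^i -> [4, -8, 16, -32, 64]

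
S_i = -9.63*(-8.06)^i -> [-9.63, 77.62, -625.6, 5042.33, -40641.19]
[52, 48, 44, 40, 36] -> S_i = 52 + -4*i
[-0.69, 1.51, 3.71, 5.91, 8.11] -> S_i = -0.69 + 2.20*i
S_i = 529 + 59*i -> [529, 588, 647, 706, 765]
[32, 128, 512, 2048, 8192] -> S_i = 32*4^i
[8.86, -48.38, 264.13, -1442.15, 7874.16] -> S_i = 8.86*(-5.46)^i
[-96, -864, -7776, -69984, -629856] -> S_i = -96*9^i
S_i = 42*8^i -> [42, 336, 2688, 21504, 172032]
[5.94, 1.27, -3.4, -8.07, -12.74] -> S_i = 5.94 + -4.67*i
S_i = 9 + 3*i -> [9, 12, 15, 18, 21]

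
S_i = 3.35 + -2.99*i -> [3.35, 0.36, -2.63, -5.62, -8.61]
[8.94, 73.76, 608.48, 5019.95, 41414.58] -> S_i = 8.94*8.25^i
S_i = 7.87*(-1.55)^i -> [7.87, -12.2, 18.91, -29.31, 45.43]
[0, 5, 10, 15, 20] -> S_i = 0 + 5*i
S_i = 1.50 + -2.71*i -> [1.5, -1.21, -3.92, -6.63, -9.34]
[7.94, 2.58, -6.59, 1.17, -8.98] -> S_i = Random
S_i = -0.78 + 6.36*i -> [-0.78, 5.58, 11.94, 18.3, 24.66]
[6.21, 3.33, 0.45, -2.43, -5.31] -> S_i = 6.21 + -2.88*i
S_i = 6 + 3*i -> [6, 9, 12, 15, 18]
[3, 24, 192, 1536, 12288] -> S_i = 3*8^i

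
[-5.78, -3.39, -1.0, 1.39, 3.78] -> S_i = -5.78 + 2.39*i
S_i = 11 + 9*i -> [11, 20, 29, 38, 47]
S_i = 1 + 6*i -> [1, 7, 13, 19, 25]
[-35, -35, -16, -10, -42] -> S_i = Random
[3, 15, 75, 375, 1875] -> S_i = 3*5^i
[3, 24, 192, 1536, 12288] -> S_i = 3*8^i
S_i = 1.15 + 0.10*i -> [1.15, 1.25, 1.35, 1.45, 1.55]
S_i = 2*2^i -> [2, 4, 8, 16, 32]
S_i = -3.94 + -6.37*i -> [-3.94, -10.31, -16.68, -23.05, -29.42]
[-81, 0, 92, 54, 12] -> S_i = Random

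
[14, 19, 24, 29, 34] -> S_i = 14 + 5*i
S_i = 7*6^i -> [7, 42, 252, 1512, 9072]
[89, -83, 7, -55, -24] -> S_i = Random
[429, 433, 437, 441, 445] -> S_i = 429 + 4*i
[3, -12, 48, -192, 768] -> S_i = 3*-4^i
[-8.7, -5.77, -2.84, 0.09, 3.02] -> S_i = -8.70 + 2.93*i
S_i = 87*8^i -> [87, 696, 5568, 44544, 356352]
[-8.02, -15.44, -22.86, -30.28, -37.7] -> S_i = -8.02 + -7.42*i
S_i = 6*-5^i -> [6, -30, 150, -750, 3750]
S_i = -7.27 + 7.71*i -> [-7.27, 0.44, 8.15, 15.86, 23.57]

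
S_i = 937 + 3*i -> [937, 940, 943, 946, 949]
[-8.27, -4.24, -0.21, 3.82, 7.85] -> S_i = -8.27 + 4.03*i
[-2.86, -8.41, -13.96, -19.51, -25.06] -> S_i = -2.86 + -5.55*i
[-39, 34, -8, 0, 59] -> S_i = Random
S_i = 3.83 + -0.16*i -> [3.83, 3.67, 3.51, 3.35, 3.19]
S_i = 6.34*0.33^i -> [6.34, 2.09, 0.69, 0.23, 0.08]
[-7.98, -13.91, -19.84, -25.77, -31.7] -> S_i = -7.98 + -5.93*i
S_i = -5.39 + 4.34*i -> [-5.39, -1.05, 3.29, 7.63, 11.97]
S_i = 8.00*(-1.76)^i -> [8.0, -14.08, 24.78, -43.61, 76.76]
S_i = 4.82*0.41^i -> [4.82, 1.98, 0.81, 0.33, 0.14]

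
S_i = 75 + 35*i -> [75, 110, 145, 180, 215]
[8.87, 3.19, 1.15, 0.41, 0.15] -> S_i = 8.87*0.36^i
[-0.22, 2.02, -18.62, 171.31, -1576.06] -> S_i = -0.22*(-9.20)^i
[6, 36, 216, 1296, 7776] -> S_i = 6*6^i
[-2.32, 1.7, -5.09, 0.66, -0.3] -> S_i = Random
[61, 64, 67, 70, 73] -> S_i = 61 + 3*i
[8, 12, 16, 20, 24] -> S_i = 8 + 4*i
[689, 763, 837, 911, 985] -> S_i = 689 + 74*i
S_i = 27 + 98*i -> [27, 125, 223, 321, 419]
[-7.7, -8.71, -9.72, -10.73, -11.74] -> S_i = -7.70 + -1.01*i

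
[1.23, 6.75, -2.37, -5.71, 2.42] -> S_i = Random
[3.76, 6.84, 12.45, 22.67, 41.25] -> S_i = 3.76*1.82^i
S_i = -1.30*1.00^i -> [-1.3, -1.3, -1.3, -1.3, -1.3]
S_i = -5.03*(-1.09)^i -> [-5.03, 5.48, -5.98, 6.51, -7.1]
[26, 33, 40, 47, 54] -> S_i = 26 + 7*i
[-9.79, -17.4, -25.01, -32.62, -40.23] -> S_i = -9.79 + -7.61*i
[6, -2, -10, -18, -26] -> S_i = 6 + -8*i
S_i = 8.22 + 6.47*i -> [8.22, 14.69, 21.16, 27.63, 34.1]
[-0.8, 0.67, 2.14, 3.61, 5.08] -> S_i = -0.80 + 1.47*i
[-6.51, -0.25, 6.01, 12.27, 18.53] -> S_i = -6.51 + 6.26*i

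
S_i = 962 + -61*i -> [962, 901, 840, 779, 718]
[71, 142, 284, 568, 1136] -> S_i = 71*2^i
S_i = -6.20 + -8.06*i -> [-6.2, -14.26, -22.32, -30.38, -38.44]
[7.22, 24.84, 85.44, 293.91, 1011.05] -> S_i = 7.22*3.44^i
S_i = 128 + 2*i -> [128, 130, 132, 134, 136]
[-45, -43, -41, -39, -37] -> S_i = -45 + 2*i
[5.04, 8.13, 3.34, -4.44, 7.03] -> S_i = Random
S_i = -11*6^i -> [-11, -66, -396, -2376, -14256]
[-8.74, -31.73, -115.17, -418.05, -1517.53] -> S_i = -8.74*3.63^i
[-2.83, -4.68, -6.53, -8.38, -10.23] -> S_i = -2.83 + -1.85*i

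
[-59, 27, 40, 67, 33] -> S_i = Random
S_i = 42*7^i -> [42, 294, 2058, 14406, 100842]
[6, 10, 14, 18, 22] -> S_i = 6 + 4*i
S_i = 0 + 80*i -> [0, 80, 160, 240, 320]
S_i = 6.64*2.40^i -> [6.64, 15.94, 38.25, 91.79, 220.3]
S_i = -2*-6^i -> [-2, 12, -72, 432, -2592]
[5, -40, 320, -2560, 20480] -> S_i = 5*-8^i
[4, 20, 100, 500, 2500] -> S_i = 4*5^i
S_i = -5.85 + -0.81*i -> [-5.85, -6.66, -7.47, -8.28, -9.09]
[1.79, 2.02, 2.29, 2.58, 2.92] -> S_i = 1.79*1.13^i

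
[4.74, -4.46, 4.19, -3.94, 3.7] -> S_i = 4.74*(-0.94)^i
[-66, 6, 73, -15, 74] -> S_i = Random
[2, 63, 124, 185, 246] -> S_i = 2 + 61*i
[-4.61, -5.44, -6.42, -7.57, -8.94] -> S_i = -4.61*1.18^i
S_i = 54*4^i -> [54, 216, 864, 3456, 13824]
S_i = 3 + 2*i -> [3, 5, 7, 9, 11]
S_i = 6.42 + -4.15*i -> [6.42, 2.27, -1.88, -6.03, -10.18]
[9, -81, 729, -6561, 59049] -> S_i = 9*-9^i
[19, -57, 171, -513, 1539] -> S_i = 19*-3^i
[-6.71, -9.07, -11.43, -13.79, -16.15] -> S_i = -6.71 + -2.36*i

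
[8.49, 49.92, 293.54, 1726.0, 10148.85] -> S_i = 8.49*5.88^i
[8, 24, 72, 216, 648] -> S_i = 8*3^i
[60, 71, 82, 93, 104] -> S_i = 60 + 11*i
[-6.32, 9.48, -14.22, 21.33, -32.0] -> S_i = -6.32*(-1.50)^i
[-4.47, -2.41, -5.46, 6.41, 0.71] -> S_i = Random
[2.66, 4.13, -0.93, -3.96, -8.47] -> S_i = Random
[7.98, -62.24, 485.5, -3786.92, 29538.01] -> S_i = 7.98*(-7.80)^i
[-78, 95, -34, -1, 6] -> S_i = Random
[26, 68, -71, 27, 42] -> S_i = Random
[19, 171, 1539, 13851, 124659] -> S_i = 19*9^i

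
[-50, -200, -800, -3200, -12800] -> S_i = -50*4^i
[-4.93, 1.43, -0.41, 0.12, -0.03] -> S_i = -4.93*(-0.29)^i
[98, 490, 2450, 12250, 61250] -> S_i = 98*5^i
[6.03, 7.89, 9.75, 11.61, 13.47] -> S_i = 6.03 + 1.86*i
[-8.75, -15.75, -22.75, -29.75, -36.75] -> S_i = -8.75 + -7.00*i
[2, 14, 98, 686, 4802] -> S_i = 2*7^i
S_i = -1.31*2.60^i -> [-1.31, -3.41, -8.86, -23.02, -59.86]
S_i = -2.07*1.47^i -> [-2.07, -3.04, -4.47, -6.58, -9.67]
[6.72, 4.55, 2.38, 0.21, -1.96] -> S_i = 6.72 + -2.17*i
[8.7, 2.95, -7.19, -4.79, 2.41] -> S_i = Random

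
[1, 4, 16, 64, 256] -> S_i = 1*4^i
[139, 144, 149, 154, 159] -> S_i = 139 + 5*i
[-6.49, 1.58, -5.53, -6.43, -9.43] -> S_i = Random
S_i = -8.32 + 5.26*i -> [-8.32, -3.06, 2.2, 7.46, 12.72]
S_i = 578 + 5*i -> [578, 583, 588, 593, 598]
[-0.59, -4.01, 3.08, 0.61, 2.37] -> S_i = Random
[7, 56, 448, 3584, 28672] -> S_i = 7*8^i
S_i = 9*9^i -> [9, 81, 729, 6561, 59049]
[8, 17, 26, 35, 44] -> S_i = 8 + 9*i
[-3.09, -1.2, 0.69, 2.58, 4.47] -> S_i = -3.09 + 1.89*i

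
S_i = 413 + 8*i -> [413, 421, 429, 437, 445]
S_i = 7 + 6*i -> [7, 13, 19, 25, 31]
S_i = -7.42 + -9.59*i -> [-7.42, -17.01, -26.6, -36.19, -45.78]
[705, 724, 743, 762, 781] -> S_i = 705 + 19*i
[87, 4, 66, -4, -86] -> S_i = Random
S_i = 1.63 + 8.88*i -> [1.63, 10.51, 19.39, 28.27, 37.15]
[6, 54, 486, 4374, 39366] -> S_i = 6*9^i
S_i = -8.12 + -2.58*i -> [-8.12, -10.7, -13.28, -15.86, -18.44]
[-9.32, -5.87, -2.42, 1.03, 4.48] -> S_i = -9.32 + 3.45*i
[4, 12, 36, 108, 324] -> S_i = 4*3^i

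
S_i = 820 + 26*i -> [820, 846, 872, 898, 924]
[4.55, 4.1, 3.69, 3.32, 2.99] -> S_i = 4.55*0.90^i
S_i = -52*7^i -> [-52, -364, -2548, -17836, -124852]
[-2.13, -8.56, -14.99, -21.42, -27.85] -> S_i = -2.13 + -6.43*i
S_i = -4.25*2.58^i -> [-4.25, -10.96, -28.29, -72.99, -188.31]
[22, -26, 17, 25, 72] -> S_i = Random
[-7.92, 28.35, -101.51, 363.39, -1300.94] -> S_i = -7.92*(-3.58)^i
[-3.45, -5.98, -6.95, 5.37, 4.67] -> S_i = Random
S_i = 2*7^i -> [2, 14, 98, 686, 4802]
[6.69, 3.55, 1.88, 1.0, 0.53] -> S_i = 6.69*0.53^i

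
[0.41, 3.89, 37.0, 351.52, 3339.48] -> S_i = 0.41*9.50^i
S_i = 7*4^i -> [7, 28, 112, 448, 1792]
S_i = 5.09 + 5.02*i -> [5.09, 10.11, 15.13, 20.15, 25.17]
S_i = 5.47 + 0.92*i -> [5.47, 6.39, 7.31, 8.23, 9.15]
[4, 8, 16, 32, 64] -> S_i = 4*2^i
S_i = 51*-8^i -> [51, -408, 3264, -26112, 208896]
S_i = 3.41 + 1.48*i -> [3.41, 4.89, 6.37, 7.85, 9.33]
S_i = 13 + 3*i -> [13, 16, 19, 22, 25]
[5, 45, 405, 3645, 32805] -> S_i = 5*9^i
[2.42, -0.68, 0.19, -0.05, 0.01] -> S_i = 2.42*(-0.28)^i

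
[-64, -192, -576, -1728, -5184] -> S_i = -64*3^i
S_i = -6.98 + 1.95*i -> [-6.98, -5.03, -3.08, -1.13, 0.82]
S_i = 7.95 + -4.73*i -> [7.95, 3.22, -1.51, -6.24, -10.97]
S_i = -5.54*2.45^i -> [-5.54, -13.57, -33.25, -81.47, -199.61]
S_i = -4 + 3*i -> [-4, -1, 2, 5, 8]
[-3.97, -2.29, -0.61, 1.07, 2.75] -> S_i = -3.97 + 1.68*i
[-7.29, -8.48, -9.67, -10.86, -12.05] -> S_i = -7.29 + -1.19*i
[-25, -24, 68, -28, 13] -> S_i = Random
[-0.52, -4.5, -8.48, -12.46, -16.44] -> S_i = -0.52 + -3.98*i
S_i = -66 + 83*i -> [-66, 17, 100, 183, 266]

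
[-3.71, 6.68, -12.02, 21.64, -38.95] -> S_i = -3.71*(-1.80)^i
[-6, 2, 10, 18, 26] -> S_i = -6 + 8*i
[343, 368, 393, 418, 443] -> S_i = 343 + 25*i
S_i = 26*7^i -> [26, 182, 1274, 8918, 62426]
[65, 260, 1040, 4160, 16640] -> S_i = 65*4^i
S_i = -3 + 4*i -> [-3, 1, 5, 9, 13]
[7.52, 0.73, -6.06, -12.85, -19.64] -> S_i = 7.52 + -6.79*i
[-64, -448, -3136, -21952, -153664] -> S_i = -64*7^i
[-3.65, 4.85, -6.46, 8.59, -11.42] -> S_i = -3.65*(-1.33)^i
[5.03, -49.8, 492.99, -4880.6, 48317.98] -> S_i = 5.03*(-9.90)^i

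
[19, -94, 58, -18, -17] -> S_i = Random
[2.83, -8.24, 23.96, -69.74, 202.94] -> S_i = 2.83*(-2.91)^i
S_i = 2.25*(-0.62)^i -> [2.25, -1.4, 0.86, -0.54, 0.33]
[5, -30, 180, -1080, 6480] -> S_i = 5*-6^i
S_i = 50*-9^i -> [50, -450, 4050, -36450, 328050]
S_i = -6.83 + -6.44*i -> [-6.83, -13.27, -19.71, -26.15, -32.59]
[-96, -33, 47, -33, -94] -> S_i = Random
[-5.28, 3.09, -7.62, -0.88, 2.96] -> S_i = Random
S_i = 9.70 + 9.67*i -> [9.7, 19.37, 29.04, 38.71, 48.38]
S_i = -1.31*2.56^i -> [-1.31, -3.35, -8.59, -21.98, -56.26]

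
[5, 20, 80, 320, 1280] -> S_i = 5*4^i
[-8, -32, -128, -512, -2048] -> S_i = -8*4^i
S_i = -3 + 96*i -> [-3, 93, 189, 285, 381]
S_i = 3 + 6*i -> [3, 9, 15, 21, 27]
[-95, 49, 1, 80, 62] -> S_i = Random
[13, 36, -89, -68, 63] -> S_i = Random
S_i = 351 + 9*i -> [351, 360, 369, 378, 387]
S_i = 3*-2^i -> [3, -6, 12, -24, 48]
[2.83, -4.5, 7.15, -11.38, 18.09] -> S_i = 2.83*(-1.59)^i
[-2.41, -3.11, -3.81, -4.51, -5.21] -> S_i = -2.41 + -0.70*i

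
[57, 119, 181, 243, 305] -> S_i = 57 + 62*i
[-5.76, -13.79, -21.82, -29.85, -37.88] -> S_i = -5.76 + -8.03*i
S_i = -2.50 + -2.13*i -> [-2.5, -4.63, -6.76, -8.89, -11.02]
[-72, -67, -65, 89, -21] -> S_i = Random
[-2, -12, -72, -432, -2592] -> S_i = -2*6^i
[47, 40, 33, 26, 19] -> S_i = 47 + -7*i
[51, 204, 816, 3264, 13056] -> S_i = 51*4^i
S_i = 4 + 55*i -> [4, 59, 114, 169, 224]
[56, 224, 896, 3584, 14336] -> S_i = 56*4^i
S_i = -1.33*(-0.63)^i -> [-1.33, 0.84, -0.53, 0.33, -0.21]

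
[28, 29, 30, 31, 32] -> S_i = 28 + 1*i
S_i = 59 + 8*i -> [59, 67, 75, 83, 91]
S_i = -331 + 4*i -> [-331, -327, -323, -319, -315]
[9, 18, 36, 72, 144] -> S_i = 9*2^i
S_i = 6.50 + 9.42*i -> [6.5, 15.92, 25.34, 34.76, 44.18]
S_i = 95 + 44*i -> [95, 139, 183, 227, 271]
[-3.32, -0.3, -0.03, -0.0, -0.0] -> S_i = -3.32*0.09^i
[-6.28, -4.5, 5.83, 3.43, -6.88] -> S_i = Random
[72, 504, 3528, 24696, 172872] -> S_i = 72*7^i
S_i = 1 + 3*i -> [1, 4, 7, 10, 13]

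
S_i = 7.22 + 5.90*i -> [7.22, 13.12, 19.02, 24.92, 30.82]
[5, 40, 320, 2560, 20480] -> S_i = 5*8^i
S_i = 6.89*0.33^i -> [6.89, 2.27, 0.75, 0.25, 0.08]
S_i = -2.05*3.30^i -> [-2.05, -6.76, -22.32, -73.67, -243.11]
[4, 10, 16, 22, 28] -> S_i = 4 + 6*i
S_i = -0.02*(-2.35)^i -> [-0.02, 0.05, -0.11, 0.26, -0.61]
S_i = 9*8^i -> [9, 72, 576, 4608, 36864]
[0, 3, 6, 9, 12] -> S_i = 0 + 3*i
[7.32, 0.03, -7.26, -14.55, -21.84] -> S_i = 7.32 + -7.29*i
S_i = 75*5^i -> [75, 375, 1875, 9375, 46875]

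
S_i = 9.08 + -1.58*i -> [9.08, 7.5, 5.92, 4.34, 2.76]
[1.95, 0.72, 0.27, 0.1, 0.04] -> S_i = 1.95*0.37^i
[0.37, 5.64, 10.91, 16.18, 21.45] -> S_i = 0.37 + 5.27*i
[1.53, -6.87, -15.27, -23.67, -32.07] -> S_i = 1.53 + -8.40*i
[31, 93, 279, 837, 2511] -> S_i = 31*3^i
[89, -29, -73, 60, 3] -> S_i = Random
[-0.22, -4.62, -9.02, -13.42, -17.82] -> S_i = -0.22 + -4.40*i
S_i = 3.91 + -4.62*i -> [3.91, -0.71, -5.33, -9.95, -14.57]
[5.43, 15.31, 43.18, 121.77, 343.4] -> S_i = 5.43*2.82^i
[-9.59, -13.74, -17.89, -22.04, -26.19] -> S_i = -9.59 + -4.15*i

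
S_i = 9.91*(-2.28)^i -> [9.91, -22.59, 51.52, -117.46, 267.8]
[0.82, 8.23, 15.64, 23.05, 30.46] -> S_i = 0.82 + 7.41*i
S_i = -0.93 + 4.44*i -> [-0.93, 3.51, 7.95, 12.39, 16.83]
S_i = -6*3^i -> [-6, -18, -54, -162, -486]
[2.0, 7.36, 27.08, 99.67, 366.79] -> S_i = 2.00*3.68^i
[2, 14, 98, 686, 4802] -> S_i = 2*7^i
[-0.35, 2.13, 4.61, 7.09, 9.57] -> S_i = -0.35 + 2.48*i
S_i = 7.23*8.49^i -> [7.23, 61.38, 521.14, 4424.47, 37563.76]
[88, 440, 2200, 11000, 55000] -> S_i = 88*5^i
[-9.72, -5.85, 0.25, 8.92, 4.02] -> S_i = Random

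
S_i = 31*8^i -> [31, 248, 1984, 15872, 126976]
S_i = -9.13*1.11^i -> [-9.13, -10.13, -11.25, -12.49, -13.86]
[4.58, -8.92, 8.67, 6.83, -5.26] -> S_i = Random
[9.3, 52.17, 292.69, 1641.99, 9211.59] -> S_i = 9.30*5.61^i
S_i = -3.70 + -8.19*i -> [-3.7, -11.89, -20.08, -28.27, -36.46]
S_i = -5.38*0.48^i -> [-5.38, -2.58, -1.24, -0.59, -0.29]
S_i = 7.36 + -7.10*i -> [7.36, 0.26, -6.84, -13.94, -21.04]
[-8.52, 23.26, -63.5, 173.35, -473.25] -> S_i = -8.52*(-2.73)^i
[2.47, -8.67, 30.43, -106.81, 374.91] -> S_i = 2.47*(-3.51)^i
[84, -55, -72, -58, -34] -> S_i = Random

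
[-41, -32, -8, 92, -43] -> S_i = Random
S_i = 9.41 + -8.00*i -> [9.41, 1.41, -6.59, -14.59, -22.59]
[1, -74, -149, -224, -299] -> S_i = 1 + -75*i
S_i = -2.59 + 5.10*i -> [-2.59, 2.51, 7.61, 12.71, 17.81]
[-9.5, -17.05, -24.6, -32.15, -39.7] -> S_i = -9.50 + -7.55*i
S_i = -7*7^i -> [-7, -49, -343, -2401, -16807]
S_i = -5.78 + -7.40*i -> [-5.78, -13.18, -20.58, -27.98, -35.38]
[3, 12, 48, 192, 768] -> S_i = 3*4^i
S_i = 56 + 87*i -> [56, 143, 230, 317, 404]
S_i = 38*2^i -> [38, 76, 152, 304, 608]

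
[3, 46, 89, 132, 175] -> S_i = 3 + 43*i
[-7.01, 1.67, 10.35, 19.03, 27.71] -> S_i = -7.01 + 8.68*i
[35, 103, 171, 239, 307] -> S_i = 35 + 68*i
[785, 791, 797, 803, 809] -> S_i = 785 + 6*i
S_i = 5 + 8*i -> [5, 13, 21, 29, 37]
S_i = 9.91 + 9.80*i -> [9.91, 19.71, 29.51, 39.31, 49.11]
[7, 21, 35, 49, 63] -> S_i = 7 + 14*i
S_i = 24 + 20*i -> [24, 44, 64, 84, 104]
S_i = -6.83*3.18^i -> [-6.83, -21.72, -69.07, -219.64, -698.44]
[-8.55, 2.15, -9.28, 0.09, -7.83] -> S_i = Random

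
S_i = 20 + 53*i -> [20, 73, 126, 179, 232]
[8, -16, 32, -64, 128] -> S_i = 8*-2^i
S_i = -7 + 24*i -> [-7, 17, 41, 65, 89]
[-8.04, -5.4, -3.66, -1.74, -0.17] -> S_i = Random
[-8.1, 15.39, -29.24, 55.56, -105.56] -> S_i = -8.10*(-1.90)^i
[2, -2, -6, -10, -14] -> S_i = 2 + -4*i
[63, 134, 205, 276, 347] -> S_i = 63 + 71*i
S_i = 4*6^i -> [4, 24, 144, 864, 5184]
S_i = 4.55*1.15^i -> [4.55, 5.23, 6.02, 6.92, 7.96]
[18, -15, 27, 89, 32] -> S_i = Random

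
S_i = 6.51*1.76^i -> [6.51, 11.46, 20.17, 35.49, 62.46]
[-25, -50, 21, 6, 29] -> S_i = Random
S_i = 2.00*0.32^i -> [2.0, 0.64, 0.2, 0.07, 0.02]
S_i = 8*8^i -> [8, 64, 512, 4096, 32768]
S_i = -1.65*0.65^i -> [-1.65, -1.07, -0.7, -0.45, -0.29]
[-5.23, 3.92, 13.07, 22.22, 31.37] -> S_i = -5.23 + 9.15*i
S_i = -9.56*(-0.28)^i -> [-9.56, 2.68, -0.75, 0.21, -0.06]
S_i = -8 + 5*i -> [-8, -3, 2, 7, 12]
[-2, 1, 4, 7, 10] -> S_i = -2 + 3*i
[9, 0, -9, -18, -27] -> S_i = 9 + -9*i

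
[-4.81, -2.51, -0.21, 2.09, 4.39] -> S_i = -4.81 + 2.30*i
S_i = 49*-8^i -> [49, -392, 3136, -25088, 200704]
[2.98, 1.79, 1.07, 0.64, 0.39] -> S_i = 2.98*0.60^i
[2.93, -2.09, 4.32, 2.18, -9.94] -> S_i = Random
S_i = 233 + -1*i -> [233, 232, 231, 230, 229]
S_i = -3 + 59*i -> [-3, 56, 115, 174, 233]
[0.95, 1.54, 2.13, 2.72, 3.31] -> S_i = 0.95 + 0.59*i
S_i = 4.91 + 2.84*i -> [4.91, 7.75, 10.59, 13.43, 16.27]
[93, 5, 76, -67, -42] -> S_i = Random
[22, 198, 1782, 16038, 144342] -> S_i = 22*9^i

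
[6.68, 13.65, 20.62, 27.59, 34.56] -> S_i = 6.68 + 6.97*i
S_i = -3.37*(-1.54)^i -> [-3.37, 5.19, -7.99, 12.31, -18.95]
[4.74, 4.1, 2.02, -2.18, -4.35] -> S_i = Random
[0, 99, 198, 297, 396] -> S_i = 0 + 99*i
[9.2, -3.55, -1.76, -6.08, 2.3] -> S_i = Random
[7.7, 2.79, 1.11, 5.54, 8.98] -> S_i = Random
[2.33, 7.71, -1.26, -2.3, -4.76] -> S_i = Random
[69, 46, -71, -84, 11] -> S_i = Random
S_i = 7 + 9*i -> [7, 16, 25, 34, 43]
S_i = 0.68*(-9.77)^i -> [0.68, -6.64, 64.91, -634.15, 6195.65]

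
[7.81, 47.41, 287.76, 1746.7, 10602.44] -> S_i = 7.81*6.07^i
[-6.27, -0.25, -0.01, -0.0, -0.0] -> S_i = -6.27*0.04^i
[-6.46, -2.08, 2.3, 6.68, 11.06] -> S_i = -6.46 + 4.38*i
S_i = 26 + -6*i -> [26, 20, 14, 8, 2]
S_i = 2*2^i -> [2, 4, 8, 16, 32]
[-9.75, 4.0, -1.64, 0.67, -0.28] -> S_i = -9.75*(-0.41)^i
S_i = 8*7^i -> [8, 56, 392, 2744, 19208]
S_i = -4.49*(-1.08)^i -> [-4.49, 4.85, -5.24, 5.66, -6.11]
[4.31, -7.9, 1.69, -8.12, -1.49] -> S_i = Random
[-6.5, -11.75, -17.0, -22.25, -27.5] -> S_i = -6.50 + -5.25*i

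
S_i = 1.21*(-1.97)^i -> [1.21, -2.38, 4.7, -9.25, 18.22]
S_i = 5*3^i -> [5, 15, 45, 135, 405]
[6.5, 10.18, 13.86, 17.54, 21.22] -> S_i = 6.50 + 3.68*i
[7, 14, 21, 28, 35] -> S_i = 7 + 7*i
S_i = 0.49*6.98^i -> [0.49, 3.42, 23.87, 166.63, 1163.1]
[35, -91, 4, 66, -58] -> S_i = Random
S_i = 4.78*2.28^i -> [4.78, 10.9, 24.85, 56.65, 129.17]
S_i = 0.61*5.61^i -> [0.61, 3.42, 19.2, 107.7, 604.2]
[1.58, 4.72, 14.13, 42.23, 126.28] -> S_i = 1.58*2.99^i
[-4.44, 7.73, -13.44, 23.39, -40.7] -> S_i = -4.44*(-1.74)^i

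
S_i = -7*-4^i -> [-7, 28, -112, 448, -1792]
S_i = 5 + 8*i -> [5, 13, 21, 29, 37]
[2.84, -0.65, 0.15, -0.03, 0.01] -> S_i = 2.84*(-0.23)^i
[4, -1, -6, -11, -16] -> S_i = 4 + -5*i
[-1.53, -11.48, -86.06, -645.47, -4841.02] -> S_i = -1.53*7.50^i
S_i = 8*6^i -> [8, 48, 288, 1728, 10368]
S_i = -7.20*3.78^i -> [-7.2, -27.22, -102.88, -388.87, -1469.94]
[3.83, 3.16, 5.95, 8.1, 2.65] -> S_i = Random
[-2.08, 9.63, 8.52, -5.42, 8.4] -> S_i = Random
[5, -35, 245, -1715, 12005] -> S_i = 5*-7^i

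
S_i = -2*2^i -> [-2, -4, -8, -16, -32]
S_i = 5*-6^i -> [5, -30, 180, -1080, 6480]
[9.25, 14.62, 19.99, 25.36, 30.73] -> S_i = 9.25 + 5.37*i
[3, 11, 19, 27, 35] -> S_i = 3 + 8*i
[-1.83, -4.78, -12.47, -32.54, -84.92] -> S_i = -1.83*2.61^i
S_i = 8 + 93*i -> [8, 101, 194, 287, 380]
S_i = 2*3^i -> [2, 6, 18, 54, 162]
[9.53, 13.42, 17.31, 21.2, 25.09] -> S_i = 9.53 + 3.89*i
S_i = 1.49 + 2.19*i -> [1.49, 3.68, 5.87, 8.06, 10.25]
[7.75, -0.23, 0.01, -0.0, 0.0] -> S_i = 7.75*(-0.03)^i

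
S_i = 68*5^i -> [68, 340, 1700, 8500, 42500]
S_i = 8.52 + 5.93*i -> [8.52, 14.45, 20.38, 26.31, 32.24]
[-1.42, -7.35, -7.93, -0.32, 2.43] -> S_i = Random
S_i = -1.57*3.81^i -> [-1.57, -5.98, -22.79, -86.83, -330.83]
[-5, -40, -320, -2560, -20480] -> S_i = -5*8^i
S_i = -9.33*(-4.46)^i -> [-9.33, 41.61, -185.59, 827.73, -3691.65]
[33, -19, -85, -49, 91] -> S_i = Random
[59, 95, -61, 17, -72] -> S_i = Random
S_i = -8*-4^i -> [-8, 32, -128, 512, -2048]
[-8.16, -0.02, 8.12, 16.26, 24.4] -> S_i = -8.16 + 8.14*i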